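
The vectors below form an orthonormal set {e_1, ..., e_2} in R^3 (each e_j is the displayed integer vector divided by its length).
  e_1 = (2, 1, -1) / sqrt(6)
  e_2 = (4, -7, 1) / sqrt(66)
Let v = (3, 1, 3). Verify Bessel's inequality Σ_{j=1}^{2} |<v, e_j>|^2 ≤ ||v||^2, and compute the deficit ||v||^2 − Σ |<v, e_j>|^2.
Σ |<v, e_j>|^2 = 40/11; ||v||^2 = 19; deficit = 169/11

Write each e_j = u_j / sqrt(<u_j, u_j>) where u_j is the displayed integer vector. Then <v, e_j> = <v, u_j> / sqrt(<u_j, u_j>), so |<v, e_j>|^2 = <v, u_j>^2 / <u_j, u_j>.
Coefficients: <v, e_1> = 4/sqrt(6), <v, e_2> = 8/sqrt(66).
Square and sum: Σ |<v, e_j>|^2 = 40/11.
Compute ||v||^2 = v·v = 19.
Deficit = 19 − 40/11 = 169/11 ≥ 0, confirming Bessel's inequality. (The deficit equals ||v − Σ <v,e_j> e_j||^2, the squared distance from v to span{e_j}.)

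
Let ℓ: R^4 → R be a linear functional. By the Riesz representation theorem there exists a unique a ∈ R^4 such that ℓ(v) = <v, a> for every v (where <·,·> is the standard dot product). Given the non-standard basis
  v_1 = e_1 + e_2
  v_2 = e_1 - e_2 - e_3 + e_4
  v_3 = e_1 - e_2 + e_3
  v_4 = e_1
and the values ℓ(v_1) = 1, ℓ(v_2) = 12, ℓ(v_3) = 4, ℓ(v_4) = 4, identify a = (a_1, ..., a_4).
a = (4, -3, -3, 2)

Write a = (a_1, ..., a_4) in the standard basis. For each basis vector v_i, ℓ(v_i) = <v_i, a> is a linear equation in the a_j's. Collect the n equations into a matrix system V a = ℓ, where row i of V is v_i (expressed in the standard basis). Since V is invertible (lower-triangular with 1s on the diagonal, up to permutation), solve by back-substitution:
  V =
[[1, 1, 0, 0],
 [1, -1, -1, 1],
 [1, -1, 1, 0],
 [1, 0, 0, 0]]
  V a = (1, 12, 4, 4)
Solving gives a = (4, -3, -3, 2).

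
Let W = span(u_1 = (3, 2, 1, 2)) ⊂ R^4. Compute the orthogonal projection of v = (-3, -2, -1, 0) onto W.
proj_W(v) = (-7/3, -14/9, -7/9, -14/9)

Set up U = [u_1 | ... | u_1] ∈ R^(4×1). The projector onto W = col(U) is P = U (U^T U)^(-1) U^T.
Compute U^T U =
  [18],
and U^T v = (-14).
Solve U^T U · c = U^T v for the coefficients: c = (-7/9). The projection is proj_W(v) = U c.
Check: (v - proj_W(v)) · u_1 = 0  (should be 0).
Result: proj_W(v) = (-7/3, -14/9, -7/9, -14/9).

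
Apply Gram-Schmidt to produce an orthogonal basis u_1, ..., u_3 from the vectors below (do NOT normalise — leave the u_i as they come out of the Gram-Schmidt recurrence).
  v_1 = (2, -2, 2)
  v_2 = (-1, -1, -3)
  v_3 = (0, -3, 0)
Orthogonal basis:
  u_1 = (2, -2, 2)
  u_2 = (0, -2, -2)
  u_3 = (-1, -1/2, 1/2)

Apply the Gram-Schmidt recurrence
  u_1 = v_1
  u_i = v_i − Σ_{j<i} ((v_i · u_j) / (u_j · u_j)) · u_j.

Step by step this gives:
  u_1 = (2, -2, 2)
  u_2 = (0, -2, -2)
  u_3 = (-1, -1/2, 1/2)

Orthogonality check:
  u_2 · u_1 = 0 (should be 0)
  u_3 · u_1 = 0 (should be 0)
  u_3 · u_2 = 0 (should be 0)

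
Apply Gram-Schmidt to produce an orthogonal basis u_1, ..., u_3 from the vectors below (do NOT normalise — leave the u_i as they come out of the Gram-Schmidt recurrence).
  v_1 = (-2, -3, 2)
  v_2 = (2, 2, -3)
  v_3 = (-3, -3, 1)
Orthogonal basis:
  u_1 = (-2, -3, 2)
  u_2 = (2/17, -14/17, -19/17)
  u_3 = (-35/33, 14/33, -14/33)

Apply the Gram-Schmidt recurrence
  u_1 = v_1
  u_i = v_i − Σ_{j<i} ((v_i · u_j) / (u_j · u_j)) · u_j.

Step by step this gives:
  u_1 = (-2, -3, 2)
  u_2 = (2/17, -14/17, -19/17)
  u_3 = (-35/33, 14/33, -14/33)

Orthogonality check:
  u_2 · u_1 = 0 (should be 0)
  u_3 · u_1 = 0 (should be 0)
  u_3 · u_2 = 0 (should be 0)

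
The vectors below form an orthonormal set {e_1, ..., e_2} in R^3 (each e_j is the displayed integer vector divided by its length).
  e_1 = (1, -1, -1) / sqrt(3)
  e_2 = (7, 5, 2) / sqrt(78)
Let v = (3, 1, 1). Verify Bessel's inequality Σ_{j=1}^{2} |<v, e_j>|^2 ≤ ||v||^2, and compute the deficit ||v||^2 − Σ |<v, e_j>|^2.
Σ |<v, e_j>|^2 = 135/13; ||v||^2 = 11; deficit = 8/13

Write each e_j = u_j / sqrt(<u_j, u_j>) where u_j is the displayed integer vector. Then <v, e_j> = <v, u_j> / sqrt(<u_j, u_j>), so |<v, e_j>|^2 = <v, u_j>^2 / <u_j, u_j>.
Coefficients: <v, e_1> = 1/sqrt(3), <v, e_2> = 28/sqrt(78).
Square and sum: Σ |<v, e_j>|^2 = 135/13.
Compute ||v||^2 = v·v = 11.
Deficit = 11 − 135/13 = 8/13 ≥ 0, confirming Bessel's inequality. (The deficit equals ||v − Σ <v,e_j> e_j||^2, the squared distance from v to span{e_j}.)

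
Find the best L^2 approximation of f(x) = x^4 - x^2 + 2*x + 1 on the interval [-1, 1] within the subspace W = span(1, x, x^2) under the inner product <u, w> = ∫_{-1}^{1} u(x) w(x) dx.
g(x) = -x^2/7 + 2*x + 32/35

The best approximation g ∈ W is the orthogonal projection of f onto W. Writing g = a_0 + a_1 x + a_2 x^2, the coefficients solve the normal equations G · a = b where
  G_{ij} = <φ_i, φ_j> and b_i = <f, φ_i>, with φ_0 = 1, φ_1 = x, φ_2 = x^2.
G =
  [2, 0, 2/3]
  [0, 2/3, 0]
  [2/3, 0, 2/5],
b = (26/15, 4/3, 58/105).
Solving gives a_0 = 32/35, a_1 = 2, a_2 = -1/7, so
  g(x) = -x^2/7 + 2*x + 32/35.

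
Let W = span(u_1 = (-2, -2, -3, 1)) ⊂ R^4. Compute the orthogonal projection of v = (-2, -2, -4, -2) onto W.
proj_W(v) = (-2, -2, -3, 1)

Set up U = [u_1 | ... | u_1] ∈ R^(4×1). The projector onto W = col(U) is P = U (U^T U)^(-1) U^T.
Compute U^T U =
  [18],
and U^T v = (18).
Solve U^T U · c = U^T v for the coefficients: c = (1). The projection is proj_W(v) = U c.
Check: (v - proj_W(v)) · u_1 = 0  (should be 0).
Result: proj_W(v) = (-2, -2, -3, 1).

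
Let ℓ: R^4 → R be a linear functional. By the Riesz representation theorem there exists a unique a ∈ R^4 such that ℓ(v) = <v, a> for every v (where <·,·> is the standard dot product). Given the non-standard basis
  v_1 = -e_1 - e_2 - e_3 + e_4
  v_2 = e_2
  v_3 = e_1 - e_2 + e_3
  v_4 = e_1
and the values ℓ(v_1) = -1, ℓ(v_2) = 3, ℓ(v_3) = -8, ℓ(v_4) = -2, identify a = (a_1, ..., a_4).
a = (-2, 3, -3, -3)

Write a = (a_1, ..., a_4) in the standard basis. For each basis vector v_i, ℓ(v_i) = <v_i, a> is a linear equation in the a_j's. Collect the n equations into a matrix system V a = ℓ, where row i of V is v_i (expressed in the standard basis). Since V is invertible (lower-triangular with 1s on the diagonal, up to permutation), solve by back-substitution:
  V =
[[-1, -1, -1, 1],
 [0, 1, 0, 0],
 [1, -1, 1, 0],
 [1, 0, 0, 0]]
  V a = (-1, 3, -8, -2)
Solving gives a = (-2, 3, -3, -3).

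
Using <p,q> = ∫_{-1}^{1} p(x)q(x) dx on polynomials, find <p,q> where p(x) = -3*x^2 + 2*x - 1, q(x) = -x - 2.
<p,q> = 20/3

Expand the product: p(x)·q(x) = 3*x^3 + 4*x^2 - 3*x + 2.
∫_{-1}^{1} of each monomial x^k gives [2/(k+1) if k even, 0 if k odd]. Integrating term-by-term (or equivalently evaluating the antiderivative F(x) = 3*x^4/4 + 4*x^3/3 - 3*x^2/2 + 2*x at the endpoints):
  F(1) − F(−1) = 31/12 − (-49/12) = 20/3.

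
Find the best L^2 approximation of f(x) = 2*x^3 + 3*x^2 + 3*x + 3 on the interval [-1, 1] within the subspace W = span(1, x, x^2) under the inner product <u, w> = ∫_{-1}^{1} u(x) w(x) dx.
g(x) = 3*x^2 + 21*x/5 + 3

The best approximation g ∈ W is the orthogonal projection of f onto W. Writing g = a_0 + a_1 x + a_2 x^2, the coefficients solve the normal equations G · a = b where
  G_{ij} = <φ_i, φ_j> and b_i = <f, φ_i>, with φ_0 = 1, φ_1 = x, φ_2 = x^2.
G =
  [2, 0, 2/3]
  [0, 2/3, 0]
  [2/3, 0, 2/5],
b = (8, 14/5, 16/5).
Solving gives a_0 = 3, a_1 = 21/5, a_2 = 3, so
  g(x) = 3*x^2 + 21*x/5 + 3.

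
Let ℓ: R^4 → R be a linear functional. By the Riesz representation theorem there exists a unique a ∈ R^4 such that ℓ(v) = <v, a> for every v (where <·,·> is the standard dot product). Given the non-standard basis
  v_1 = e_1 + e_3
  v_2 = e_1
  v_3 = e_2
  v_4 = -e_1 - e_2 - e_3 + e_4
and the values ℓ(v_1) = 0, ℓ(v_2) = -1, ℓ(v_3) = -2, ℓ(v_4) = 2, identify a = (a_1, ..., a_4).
a = (-1, -2, 1, 0)

Write a = (a_1, ..., a_4) in the standard basis. For each basis vector v_i, ℓ(v_i) = <v_i, a> is a linear equation in the a_j's. Collect the n equations into a matrix system V a = ℓ, where row i of V is v_i (expressed in the standard basis). Since V is invertible (lower-triangular with 1s on the diagonal, up to permutation), solve by back-substitution:
  V =
[[1, 0, 1, 0],
 [1, 0, 0, 0],
 [0, 1, 0, 0],
 [-1, -1, -1, 1]]
  V a = (0, -1, -2, 2)
Solving gives a = (-1, -2, 1, 0).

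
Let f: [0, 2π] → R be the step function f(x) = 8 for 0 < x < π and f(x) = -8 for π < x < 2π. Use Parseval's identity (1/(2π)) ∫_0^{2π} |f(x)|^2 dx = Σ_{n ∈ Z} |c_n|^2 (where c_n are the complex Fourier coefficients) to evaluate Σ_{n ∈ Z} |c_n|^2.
Σ |c_n|^2 = 64

Parseval equates the L^2 energy of f (normalised by 1/(2π)) with the ℓ^2 sum of its Fourier coefficients: (1/(2π)) ∫_0^{2π} |f|^2 = Σ |c_n|^2.
Compute the left side: (1/(2π)) [∫_0^π 8^2 dx + ∫_π^{2π} (-8)^2 dx] = (1/(2π)) · (64π + 64π) = (64 + 64)/2 = 64.
So Σ_{n ∈ Z} |c_n|^2 = 64.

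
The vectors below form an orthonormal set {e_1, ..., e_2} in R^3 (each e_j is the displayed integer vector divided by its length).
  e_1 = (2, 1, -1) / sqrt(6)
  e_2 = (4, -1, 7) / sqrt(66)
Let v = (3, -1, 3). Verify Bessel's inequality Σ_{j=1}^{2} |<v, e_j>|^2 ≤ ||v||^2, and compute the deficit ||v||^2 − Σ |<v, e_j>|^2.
Σ |<v, e_j>|^2 = 200/11; ||v||^2 = 19; deficit = 9/11

Write each e_j = u_j / sqrt(<u_j, u_j>) where u_j is the displayed integer vector. Then <v, e_j> = <v, u_j> / sqrt(<u_j, u_j>), so |<v, e_j>|^2 = <v, u_j>^2 / <u_j, u_j>.
Coefficients: <v, e_1> = 2/sqrt(6), <v, e_2> = 34/sqrt(66).
Square and sum: Σ |<v, e_j>|^2 = 200/11.
Compute ||v||^2 = v·v = 19.
Deficit = 19 − 200/11 = 9/11 ≥ 0, confirming Bessel's inequality. (The deficit equals ||v − Σ <v,e_j> e_j||^2, the squared distance from v to span{e_j}.)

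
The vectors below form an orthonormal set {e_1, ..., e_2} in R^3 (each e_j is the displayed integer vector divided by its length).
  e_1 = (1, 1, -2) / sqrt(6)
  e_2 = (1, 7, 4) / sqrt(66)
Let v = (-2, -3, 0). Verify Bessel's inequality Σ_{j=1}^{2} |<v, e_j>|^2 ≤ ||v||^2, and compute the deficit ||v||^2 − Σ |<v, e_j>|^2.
Σ |<v, e_j>|^2 = 134/11; ||v||^2 = 13; deficit = 9/11

Write each e_j = u_j / sqrt(<u_j, u_j>) where u_j is the displayed integer vector. Then <v, e_j> = <v, u_j> / sqrt(<u_j, u_j>), so |<v, e_j>|^2 = <v, u_j>^2 / <u_j, u_j>.
Coefficients: <v, e_1> = -5/sqrt(6), <v, e_2> = -23/sqrt(66).
Square and sum: Σ |<v, e_j>|^2 = 134/11.
Compute ||v||^2 = v·v = 13.
Deficit = 13 − 134/11 = 9/11 ≥ 0, confirming Bessel's inequality. (The deficit equals ||v − Σ <v,e_j> e_j||^2, the squared distance from v to span{e_j}.)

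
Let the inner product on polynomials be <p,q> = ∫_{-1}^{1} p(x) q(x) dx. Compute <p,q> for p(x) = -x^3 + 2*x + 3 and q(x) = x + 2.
<p,q> = 194/15

Expand the product: p(x)·q(x) = -x^4 - 2*x^3 + 2*x^2 + 7*x + 6.
∫_{-1}^{1} of each monomial x^k gives [2/(k+1) if k even, 0 if k odd]. Integrating term-by-term (or equivalently evaluating the antiderivative F(x) = -x^5/5 - x^4/2 + 2*x^3/3 + 7*x^2/2 + 6*x at the endpoints):
  F(1) − F(−1) = 142/15 − (-52/15) = 194/15.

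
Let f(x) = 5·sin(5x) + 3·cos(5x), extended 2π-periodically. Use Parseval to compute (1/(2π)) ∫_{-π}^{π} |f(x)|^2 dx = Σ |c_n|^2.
Σ |c_n|^2 = 17

Expand |f|^2 and use orthogonality of {sin(nx), cos(mx)} on [-π, π]:
  ∫_{-π}^{π} sin(nx)^2 dx = π, ∫ cos(mx)^2 dx = π, and cross terms integrate to 0.
So ∫_{-π}^{π} f(x)^2 dx = 5^2 · π + 3^2 · π = (25 + 9)π.
Divide by 2π: (25 + 9)/2 = 17.
By Parseval, this equals Σ |c_n|^2.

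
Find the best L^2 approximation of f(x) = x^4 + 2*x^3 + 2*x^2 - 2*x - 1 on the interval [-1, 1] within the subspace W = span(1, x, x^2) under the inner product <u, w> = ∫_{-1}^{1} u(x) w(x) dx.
g(x) = 20*x^2/7 - 4*x/5 - 38/35

The best approximation g ∈ W is the orthogonal projection of f onto W. Writing g = a_0 + a_1 x + a_2 x^2, the coefficients solve the normal equations G · a = b where
  G_{ij} = <φ_i, φ_j> and b_i = <f, φ_i>, with φ_0 = 1, φ_1 = x, φ_2 = x^2.
G =
  [2, 0, 2/3]
  [0, 2/3, 0]
  [2/3, 0, 2/5],
b = (-4/15, -8/15, 44/105).
Solving gives a_0 = -38/35, a_1 = -4/5, a_2 = 20/7, so
  g(x) = 20*x^2/7 - 4*x/5 - 38/35.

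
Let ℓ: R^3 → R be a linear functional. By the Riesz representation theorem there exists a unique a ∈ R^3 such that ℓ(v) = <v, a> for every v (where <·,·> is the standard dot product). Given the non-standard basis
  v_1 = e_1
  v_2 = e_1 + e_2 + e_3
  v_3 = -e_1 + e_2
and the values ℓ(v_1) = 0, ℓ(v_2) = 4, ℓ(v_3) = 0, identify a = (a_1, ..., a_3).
a = (0, 0, 4)

Write a = (a_1, ..., a_3) in the standard basis. For each basis vector v_i, ℓ(v_i) = <v_i, a> is a linear equation in the a_j's. Collect the n equations into a matrix system V a = ℓ, where row i of V is v_i (expressed in the standard basis). Since V is invertible (lower-triangular with 1s on the diagonal, up to permutation), solve by back-substitution:
  V =
[[1, 0, 0],
 [1, 1, 1],
 [-1, 1, 0]]
  V a = (0, 4, 0)
Solving gives a = (0, 0, 4).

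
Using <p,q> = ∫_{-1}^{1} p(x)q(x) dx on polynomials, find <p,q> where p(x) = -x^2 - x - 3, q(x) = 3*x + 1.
<p,q> = -26/3

Expand the product: p(x)·q(x) = -3*x^3 - 4*x^2 - 10*x - 3.
∫_{-1}^{1} of each monomial x^k gives [2/(k+1) if k even, 0 if k odd]. Integrating term-by-term (or equivalently evaluating the antiderivative F(x) = -3*x^4/4 - 4*x^3/3 - 5*x^2 - 3*x at the endpoints):
  F(1) − F(−1) = -121/12 − (-17/12) = -26/3.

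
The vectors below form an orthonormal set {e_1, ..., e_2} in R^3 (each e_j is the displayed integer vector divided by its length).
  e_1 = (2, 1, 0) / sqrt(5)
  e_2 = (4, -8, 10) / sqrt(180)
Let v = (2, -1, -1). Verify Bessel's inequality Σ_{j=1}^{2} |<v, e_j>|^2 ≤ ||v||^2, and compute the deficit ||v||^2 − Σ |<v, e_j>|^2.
Σ |<v, e_j>|^2 = 2; ||v||^2 = 6; deficit = 4

Write each e_j = u_j / sqrt(<u_j, u_j>) where u_j is the displayed integer vector. Then <v, e_j> = <v, u_j> / sqrt(<u_j, u_j>), so |<v, e_j>|^2 = <v, u_j>^2 / <u_j, u_j>.
Coefficients: <v, e_1> = 3/sqrt(5), <v, e_2> = 6/sqrt(180).
Square and sum: Σ |<v, e_j>|^2 = 2.
Compute ||v||^2 = v·v = 6.
Deficit = 6 − 2 = 4 ≥ 0, confirming Bessel's inequality. (The deficit equals ||v − Σ <v,e_j> e_j||^2, the squared distance from v to span{e_j}.)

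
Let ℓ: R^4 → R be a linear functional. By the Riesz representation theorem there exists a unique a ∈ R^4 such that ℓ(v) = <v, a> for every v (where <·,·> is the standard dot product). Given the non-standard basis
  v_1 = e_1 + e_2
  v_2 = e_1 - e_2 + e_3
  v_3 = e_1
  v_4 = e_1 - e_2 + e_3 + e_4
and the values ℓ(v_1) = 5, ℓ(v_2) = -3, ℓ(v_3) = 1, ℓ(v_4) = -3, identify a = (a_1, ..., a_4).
a = (1, 4, 0, 0)

Write a = (a_1, ..., a_4) in the standard basis. For each basis vector v_i, ℓ(v_i) = <v_i, a> is a linear equation in the a_j's. Collect the n equations into a matrix system V a = ℓ, where row i of V is v_i (expressed in the standard basis). Since V is invertible (lower-triangular with 1s on the diagonal, up to permutation), solve by back-substitution:
  V =
[[1, 1, 0, 0],
 [1, -1, 1, 0],
 [1, 0, 0, 0],
 [1, -1, 1, 1]]
  V a = (5, -3, 1, -3)
Solving gives a = (1, 4, 0, 0).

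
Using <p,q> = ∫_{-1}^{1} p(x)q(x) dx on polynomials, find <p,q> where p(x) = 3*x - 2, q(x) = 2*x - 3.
<p,q> = 16

Expand the product: p(x)·q(x) = 6*x^2 - 13*x + 6.
∫_{-1}^{1} of each monomial x^k gives [2/(k+1) if k even, 0 if k odd]. Integrating term-by-term (or equivalently evaluating the antiderivative F(x) = 2*x^3 - 13*x^2/2 + 6*x at the endpoints):
  F(1) − F(−1) = 3/2 − (-29/2) = 16.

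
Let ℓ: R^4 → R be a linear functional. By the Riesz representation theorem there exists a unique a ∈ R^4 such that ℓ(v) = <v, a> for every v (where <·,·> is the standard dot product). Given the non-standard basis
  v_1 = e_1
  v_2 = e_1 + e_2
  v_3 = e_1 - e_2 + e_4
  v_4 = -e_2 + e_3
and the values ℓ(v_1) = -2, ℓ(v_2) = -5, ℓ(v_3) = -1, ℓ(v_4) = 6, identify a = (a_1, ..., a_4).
a = (-2, -3, 3, -2)

Write a = (a_1, ..., a_4) in the standard basis. For each basis vector v_i, ℓ(v_i) = <v_i, a> is a linear equation in the a_j's. Collect the n equations into a matrix system V a = ℓ, where row i of V is v_i (expressed in the standard basis). Since V is invertible (lower-triangular with 1s on the diagonal, up to permutation), solve by back-substitution:
  V =
[[1, 0, 0, 0],
 [1, 1, 0, 0],
 [1, -1, 0, 1],
 [0, -1, 1, 0]]
  V a = (-2, -5, -1, 6)
Solving gives a = (-2, -3, 3, -2).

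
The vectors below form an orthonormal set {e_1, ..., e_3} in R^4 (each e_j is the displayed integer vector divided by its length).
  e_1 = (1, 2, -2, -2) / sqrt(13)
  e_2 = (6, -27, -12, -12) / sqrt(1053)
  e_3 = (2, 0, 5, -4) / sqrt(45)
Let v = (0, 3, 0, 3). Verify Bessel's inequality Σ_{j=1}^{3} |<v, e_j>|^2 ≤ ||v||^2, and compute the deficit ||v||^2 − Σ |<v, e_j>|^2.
Σ |<v, e_j>|^2 = 81/5; ||v||^2 = 18; deficit = 9/5

Write each e_j = u_j / sqrt(<u_j, u_j>) where u_j is the displayed integer vector. Then <v, e_j> = <v, u_j> / sqrt(<u_j, u_j>), so |<v, e_j>|^2 = <v, u_j>^2 / <u_j, u_j>.
Coefficients: <v, e_1> = 0/sqrt(13), <v, e_2> = -117/sqrt(1053), <v, e_3> = -12/sqrt(45).
Square and sum: Σ |<v, e_j>|^2 = 81/5.
Compute ||v||^2 = v·v = 18.
Deficit = 18 − 81/5 = 9/5 ≥ 0, confirming Bessel's inequality. (The deficit equals ||v − Σ <v,e_j> e_j||^2, the squared distance from v to span{e_j}.)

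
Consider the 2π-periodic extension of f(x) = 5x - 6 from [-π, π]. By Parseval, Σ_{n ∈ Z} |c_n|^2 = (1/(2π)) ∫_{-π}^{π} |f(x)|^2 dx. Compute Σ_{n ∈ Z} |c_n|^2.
Σ |c_n|^2 = 25π^2/3 + 36

Expand and integrate term by term over [-π, π]:
  ∫ (5x)^2 dx = 25·(2π^3/3); ∫ 2·5·(-6)·x dx = 0 (odd integrand); ∫ (-6)^2 dx = 36·2π.
So (1/(2π)) ∫_{-π}^{π} (5x - 6)^2 dx = 25π^2/3 + 36 = 25π^2/3 + 36.
Parseval ⇒ Σ |c_n|^2 = 25π^2/3 + 36.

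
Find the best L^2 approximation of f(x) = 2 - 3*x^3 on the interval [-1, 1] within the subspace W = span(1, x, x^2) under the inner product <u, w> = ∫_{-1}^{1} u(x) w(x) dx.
g(x) = 2 - 9*x/5

The best approximation g ∈ W is the orthogonal projection of f onto W. Writing g = a_0 + a_1 x + a_2 x^2, the coefficients solve the normal equations G · a = b where
  G_{ij} = <φ_i, φ_j> and b_i = <f, φ_i>, with φ_0 = 1, φ_1 = x, φ_2 = x^2.
G =
  [2, 0, 2/3]
  [0, 2/3, 0]
  [2/3, 0, 2/5],
b = (4, -6/5, 4/3).
Solving gives a_0 = 2, a_1 = -9/5, a_2 = 0, so
  g(x) = 2 - 9*x/5.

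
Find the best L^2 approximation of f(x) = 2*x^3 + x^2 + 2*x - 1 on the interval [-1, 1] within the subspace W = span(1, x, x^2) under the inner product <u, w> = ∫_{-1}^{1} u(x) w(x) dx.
g(x) = x^2 + 16*x/5 - 1

The best approximation g ∈ W is the orthogonal projection of f onto W. Writing g = a_0 + a_1 x + a_2 x^2, the coefficients solve the normal equations G · a = b where
  G_{ij} = <φ_i, φ_j> and b_i = <f, φ_i>, with φ_0 = 1, φ_1 = x, φ_2 = x^2.
G =
  [2, 0, 2/3]
  [0, 2/3, 0]
  [2/3, 0, 2/5],
b = (-4/3, 32/15, -4/15).
Solving gives a_0 = -1, a_1 = 16/5, a_2 = 1, so
  g(x) = x^2 + 16*x/5 - 1.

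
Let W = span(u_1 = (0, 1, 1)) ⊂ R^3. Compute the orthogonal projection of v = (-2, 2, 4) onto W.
proj_W(v) = (0, 3, 3)

Set up U = [u_1 | ... | u_1] ∈ R^(3×1). The projector onto W = col(U) is P = U (U^T U)^(-1) U^T.
Compute U^T U =
  [2],
and U^T v = (6).
Solve U^T U · c = U^T v for the coefficients: c = (3). The projection is proj_W(v) = U c.
Check: (v - proj_W(v)) · u_1 = 0  (should be 0).
Result: proj_W(v) = (0, 3, 3).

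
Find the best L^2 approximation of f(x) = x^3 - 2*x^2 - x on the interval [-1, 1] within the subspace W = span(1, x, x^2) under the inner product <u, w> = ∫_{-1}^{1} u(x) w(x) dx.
g(x) = -2*x^2 - 2*x/5

The best approximation g ∈ W is the orthogonal projection of f onto W. Writing g = a_0 + a_1 x + a_2 x^2, the coefficients solve the normal equations G · a = b where
  G_{ij} = <φ_i, φ_j> and b_i = <f, φ_i>, with φ_0 = 1, φ_1 = x, φ_2 = x^2.
G =
  [2, 0, 2/3]
  [0, 2/3, 0]
  [2/3, 0, 2/5],
b = (-4/3, -4/15, -4/5).
Solving gives a_0 = 0, a_1 = -2/5, a_2 = -2, so
  g(x) = -2*x^2 - 2*x/5.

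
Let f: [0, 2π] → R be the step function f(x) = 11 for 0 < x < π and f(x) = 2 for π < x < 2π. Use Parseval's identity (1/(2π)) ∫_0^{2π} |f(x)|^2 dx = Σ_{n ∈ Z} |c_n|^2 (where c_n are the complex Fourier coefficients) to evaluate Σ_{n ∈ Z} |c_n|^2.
Σ |c_n|^2 = 125/2

Parseval equates the L^2 energy of f (normalised by 1/(2π)) with the ℓ^2 sum of its Fourier coefficients: (1/(2π)) ∫_0^{2π} |f|^2 = Σ |c_n|^2.
Compute the left side: (1/(2π)) [∫_0^π 11^2 dx + ∫_π^{2π} 2^2 dx] = (1/(2π)) · (121π + 4π) = (121 + 4)/2 = 125/2.
So Σ_{n ∈ Z} |c_n|^2 = 125/2.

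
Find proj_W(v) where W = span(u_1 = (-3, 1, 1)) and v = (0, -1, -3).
proj_W(v) = (12/11, -4/11, -4/11)

Set up U = [u_1 | ... | u_1] ∈ R^(3×1). The projector onto W = col(U) is P = U (U^T U)^(-1) U^T.
Compute U^T U =
  [11],
and U^T v = (-4).
Solve U^T U · c = U^T v for the coefficients: c = (-4/11). The projection is proj_W(v) = U c.
Check: (v - proj_W(v)) · u_1 = 0  (should be 0).
Result: proj_W(v) = (12/11, -4/11, -4/11).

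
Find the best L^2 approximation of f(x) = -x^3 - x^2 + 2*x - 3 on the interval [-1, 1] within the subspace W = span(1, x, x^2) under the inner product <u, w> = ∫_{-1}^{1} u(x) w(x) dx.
g(x) = -x^2 + 7*x/5 - 3

The best approximation g ∈ W is the orthogonal projection of f onto W. Writing g = a_0 + a_1 x + a_2 x^2, the coefficients solve the normal equations G · a = b where
  G_{ij} = <φ_i, φ_j> and b_i = <f, φ_i>, with φ_0 = 1, φ_1 = x, φ_2 = x^2.
G =
  [2, 0, 2/3]
  [0, 2/3, 0]
  [2/3, 0, 2/5],
b = (-20/3, 14/15, -12/5).
Solving gives a_0 = -3, a_1 = 7/5, a_2 = -1, so
  g(x) = -x^2 + 7*x/5 - 3.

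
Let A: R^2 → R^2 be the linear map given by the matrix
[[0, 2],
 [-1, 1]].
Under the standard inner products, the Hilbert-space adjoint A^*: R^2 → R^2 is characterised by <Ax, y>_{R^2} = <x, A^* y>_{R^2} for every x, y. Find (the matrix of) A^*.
A^* = A^T =
[[0, -1],
 [2, 1]]

For real matrices with standard dot products, the defining identity <Ax, y> = <x, A^* y> gives (Ax)^T y = x^T (A^*) y, i.e. x^T A^T y = x^T (A^*) y. Since this holds for all x, y, we must have A^* = A^T. Therefore
A^* =
[[0, -1],
 [2, 1]].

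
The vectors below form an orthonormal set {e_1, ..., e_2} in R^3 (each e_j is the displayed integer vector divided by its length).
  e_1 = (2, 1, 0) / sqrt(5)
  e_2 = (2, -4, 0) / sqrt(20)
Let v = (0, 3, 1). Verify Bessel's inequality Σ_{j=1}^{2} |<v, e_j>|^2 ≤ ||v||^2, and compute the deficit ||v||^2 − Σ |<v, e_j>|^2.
Σ |<v, e_j>|^2 = 9; ||v||^2 = 10; deficit = 1

Write each e_j = u_j / sqrt(<u_j, u_j>) where u_j is the displayed integer vector. Then <v, e_j> = <v, u_j> / sqrt(<u_j, u_j>), so |<v, e_j>|^2 = <v, u_j>^2 / <u_j, u_j>.
Coefficients: <v, e_1> = 3/sqrt(5), <v, e_2> = -12/sqrt(20).
Square and sum: Σ |<v, e_j>|^2 = 9.
Compute ||v||^2 = v·v = 10.
Deficit = 10 − 9 = 1 ≥ 0, confirming Bessel's inequality. (The deficit equals ||v − Σ <v,e_j> e_j||^2, the squared distance from v to span{e_j}.)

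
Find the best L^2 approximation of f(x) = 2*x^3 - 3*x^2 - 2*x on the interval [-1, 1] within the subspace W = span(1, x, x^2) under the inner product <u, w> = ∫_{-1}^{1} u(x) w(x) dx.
g(x) = -3*x^2 - 4*x/5

The best approximation g ∈ W is the orthogonal projection of f onto W. Writing g = a_0 + a_1 x + a_2 x^2, the coefficients solve the normal equations G · a = b where
  G_{ij} = <φ_i, φ_j> and b_i = <f, φ_i>, with φ_0 = 1, φ_1 = x, φ_2 = x^2.
G =
  [2, 0, 2/3]
  [0, 2/3, 0]
  [2/3, 0, 2/5],
b = (-2, -8/15, -6/5).
Solving gives a_0 = 0, a_1 = -4/5, a_2 = -3, so
  g(x) = -3*x^2 - 4*x/5.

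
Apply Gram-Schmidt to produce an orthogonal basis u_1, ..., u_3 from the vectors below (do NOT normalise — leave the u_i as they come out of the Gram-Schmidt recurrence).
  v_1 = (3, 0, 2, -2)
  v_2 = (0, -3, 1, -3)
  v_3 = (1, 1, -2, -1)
Orthogonal basis:
  u_1 = (3, 0, 2, -2)
  u_2 = (-24/17, -3, 1/17, -35/17)
  u_3 = (22/37, 19/37, -78/37, -45/37)

Apply the Gram-Schmidt recurrence
  u_1 = v_1
  u_i = v_i − Σ_{j<i} ((v_i · u_j) / (u_j · u_j)) · u_j.

Step by step this gives:
  u_1 = (3, 0, 2, -2)
  u_2 = (-24/17, -3, 1/17, -35/17)
  u_3 = (22/37, 19/37, -78/37, -45/37)

Orthogonality check:
  u_2 · u_1 = 0 (should be 0)
  u_3 · u_1 = 0 (should be 0)
  u_3 · u_2 = 0 (should be 0)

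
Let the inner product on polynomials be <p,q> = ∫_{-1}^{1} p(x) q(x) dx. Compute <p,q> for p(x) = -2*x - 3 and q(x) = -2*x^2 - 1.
<p,q> = 10

Expand the product: p(x)·q(x) = 4*x^3 + 6*x^2 + 2*x + 3.
∫_{-1}^{1} of each monomial x^k gives [2/(k+1) if k even, 0 if k odd]. Integrating term-by-term (or equivalently evaluating the antiderivative F(x) = x^4 + 2*x^3 + x^2 + 3*x at the endpoints):
  F(1) − F(−1) = 7 − (-3) = 10.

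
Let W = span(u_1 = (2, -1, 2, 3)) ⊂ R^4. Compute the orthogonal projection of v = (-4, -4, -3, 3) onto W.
proj_W(v) = (-1/9, 1/18, -1/9, -1/6)

Set up U = [u_1 | ... | u_1] ∈ R^(4×1). The projector onto W = col(U) is P = U (U^T U)^(-1) U^T.
Compute U^T U =
  [18],
and U^T v = (-1).
Solve U^T U · c = U^T v for the coefficients: c = (-1/18). The projection is proj_W(v) = U c.
Check: (v - proj_W(v)) · u_1 = 0  (should be 0).
Result: proj_W(v) = (-1/9, 1/18, -1/9, -1/6).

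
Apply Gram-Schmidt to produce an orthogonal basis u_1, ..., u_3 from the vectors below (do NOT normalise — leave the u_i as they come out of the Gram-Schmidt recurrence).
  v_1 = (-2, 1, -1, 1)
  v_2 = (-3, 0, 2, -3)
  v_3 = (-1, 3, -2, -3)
Orthogonal basis:
  u_1 = (-2, 1, -1, 1)
  u_2 = (-19/7, -1/7, 15/7, -22/7)
  u_3 = (163/153, 379/153, -110/51, -383/153)

Apply the Gram-Schmidt recurrence
  u_1 = v_1
  u_i = v_i − Σ_{j<i} ((v_i · u_j) / (u_j · u_j)) · u_j.

Step by step this gives:
  u_1 = (-2, 1, -1, 1)
  u_2 = (-19/7, -1/7, 15/7, -22/7)
  u_3 = (163/153, 379/153, -110/51, -383/153)

Orthogonality check:
  u_2 · u_1 = 0 (should be 0)
  u_3 · u_1 = 0 (should be 0)
  u_3 · u_2 = 0 (should be 0)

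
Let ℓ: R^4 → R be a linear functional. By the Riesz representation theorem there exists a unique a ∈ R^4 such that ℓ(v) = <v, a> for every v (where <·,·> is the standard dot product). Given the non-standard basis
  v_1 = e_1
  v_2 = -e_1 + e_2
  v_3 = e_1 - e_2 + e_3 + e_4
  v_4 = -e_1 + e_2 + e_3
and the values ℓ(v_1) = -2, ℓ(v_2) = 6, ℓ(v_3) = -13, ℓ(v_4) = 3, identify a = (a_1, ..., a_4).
a = (-2, 4, -3, -4)

Write a = (a_1, ..., a_4) in the standard basis. For each basis vector v_i, ℓ(v_i) = <v_i, a> is a linear equation in the a_j's. Collect the n equations into a matrix system V a = ℓ, where row i of V is v_i (expressed in the standard basis). Since V is invertible (lower-triangular with 1s on the diagonal, up to permutation), solve by back-substitution:
  V =
[[1, 0, 0, 0],
 [-1, 1, 0, 0],
 [1, -1, 1, 1],
 [-1, 1, 1, 0]]
  V a = (-2, 6, -13, 3)
Solving gives a = (-2, 4, -3, -4).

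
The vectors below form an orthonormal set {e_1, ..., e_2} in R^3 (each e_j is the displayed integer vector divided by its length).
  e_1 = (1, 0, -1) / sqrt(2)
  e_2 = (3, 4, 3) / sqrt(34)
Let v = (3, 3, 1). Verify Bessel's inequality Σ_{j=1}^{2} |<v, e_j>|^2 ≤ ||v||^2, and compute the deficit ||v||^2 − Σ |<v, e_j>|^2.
Σ |<v, e_j>|^2 = 322/17; ||v||^2 = 19; deficit = 1/17

Write each e_j = u_j / sqrt(<u_j, u_j>) where u_j is the displayed integer vector. Then <v, e_j> = <v, u_j> / sqrt(<u_j, u_j>), so |<v, e_j>|^2 = <v, u_j>^2 / <u_j, u_j>.
Coefficients: <v, e_1> = 2/sqrt(2), <v, e_2> = 24/sqrt(34).
Square and sum: Σ |<v, e_j>|^2 = 322/17.
Compute ||v||^2 = v·v = 19.
Deficit = 19 − 322/17 = 1/17 ≥ 0, confirming Bessel's inequality. (The deficit equals ||v − Σ <v,e_j> e_j||^2, the squared distance from v to span{e_j}.)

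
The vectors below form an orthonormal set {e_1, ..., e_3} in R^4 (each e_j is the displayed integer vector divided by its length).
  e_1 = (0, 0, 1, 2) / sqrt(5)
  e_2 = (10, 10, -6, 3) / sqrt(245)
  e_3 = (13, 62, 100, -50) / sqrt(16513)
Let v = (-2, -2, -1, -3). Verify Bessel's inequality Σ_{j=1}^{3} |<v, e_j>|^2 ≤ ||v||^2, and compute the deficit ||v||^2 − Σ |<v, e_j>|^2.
Σ |<v, e_j>|^2 = 6050/337; ||v||^2 = 18; deficit = 16/337

Write each e_j = u_j / sqrt(<u_j, u_j>) where u_j is the displayed integer vector. Then <v, e_j> = <v, u_j> / sqrt(<u_j, u_j>), so |<v, e_j>|^2 = <v, u_j>^2 / <u_j, u_j>.
Coefficients: <v, e_1> = -7/sqrt(5), <v, e_2> = -43/sqrt(245), <v, e_3> = -100/sqrt(16513).
Square and sum: Σ |<v, e_j>|^2 = 6050/337.
Compute ||v||^2 = v·v = 18.
Deficit = 18 − 6050/337 = 16/337 ≥ 0, confirming Bessel's inequality. (The deficit equals ||v − Σ <v,e_j> e_j||^2, the squared distance from v to span{e_j}.)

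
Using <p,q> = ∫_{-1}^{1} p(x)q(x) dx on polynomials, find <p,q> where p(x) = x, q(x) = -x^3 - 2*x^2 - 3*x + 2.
<p,q> = -12/5

Expand the product: p(x)·q(x) = -x^4 - 2*x^3 - 3*x^2 + 2*x.
∫_{-1}^{1} of each monomial x^k gives [2/(k+1) if k even, 0 if k odd]. Integrating term-by-term (or equivalently evaluating the antiderivative F(x) = -x^5/5 - x^4/2 - x^3 + x^2 at the endpoints):
  F(1) − F(−1) = -7/10 − (17/10) = -12/5.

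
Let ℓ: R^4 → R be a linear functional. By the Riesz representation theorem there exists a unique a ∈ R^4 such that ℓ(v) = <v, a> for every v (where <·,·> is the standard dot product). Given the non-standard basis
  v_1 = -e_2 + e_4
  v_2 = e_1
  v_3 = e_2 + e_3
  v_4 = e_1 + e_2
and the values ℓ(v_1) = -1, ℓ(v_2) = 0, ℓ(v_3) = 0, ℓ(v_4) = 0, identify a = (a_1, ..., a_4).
a = (0, 0, 0, -1)

Write a = (a_1, ..., a_4) in the standard basis. For each basis vector v_i, ℓ(v_i) = <v_i, a> is a linear equation in the a_j's. Collect the n equations into a matrix system V a = ℓ, where row i of V is v_i (expressed in the standard basis). Since V is invertible (lower-triangular with 1s on the diagonal, up to permutation), solve by back-substitution:
  V =
[[0, -1, 0, 1],
 [1, 0, 0, 0],
 [0, 1, 1, 0],
 [1, 1, 0, 0]]
  V a = (-1, 0, 0, 0)
Solving gives a = (0, 0, 0, -1).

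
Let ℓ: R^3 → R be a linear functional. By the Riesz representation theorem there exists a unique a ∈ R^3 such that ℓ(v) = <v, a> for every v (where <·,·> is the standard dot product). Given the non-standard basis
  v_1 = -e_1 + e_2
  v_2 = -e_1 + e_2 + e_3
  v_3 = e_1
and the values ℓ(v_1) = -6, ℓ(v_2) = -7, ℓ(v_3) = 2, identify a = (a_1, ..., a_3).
a = (2, -4, -1)

Write a = (a_1, ..., a_3) in the standard basis. For each basis vector v_i, ℓ(v_i) = <v_i, a> is a linear equation in the a_j's. Collect the n equations into a matrix system V a = ℓ, where row i of V is v_i (expressed in the standard basis). Since V is invertible (lower-triangular with 1s on the diagonal, up to permutation), solve by back-substitution:
  V =
[[-1, 1, 0],
 [-1, 1, 1],
 [1, 0, 0]]
  V a = (-6, -7, 2)
Solving gives a = (2, -4, -1).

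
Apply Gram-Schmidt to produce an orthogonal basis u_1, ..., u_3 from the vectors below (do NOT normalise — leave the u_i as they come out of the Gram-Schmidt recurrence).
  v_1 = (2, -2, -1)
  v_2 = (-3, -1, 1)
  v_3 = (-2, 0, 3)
Orthogonal basis:
  u_1 = (2, -2, -1)
  u_2 = (-17/9, -19/9, 4/9)
  u_3 = (27/37, -9/37, 72/37)

Apply the Gram-Schmidt recurrence
  u_1 = v_1
  u_i = v_i − Σ_{j<i} ((v_i · u_j) / (u_j · u_j)) · u_j.

Step by step this gives:
  u_1 = (2, -2, -1)
  u_2 = (-17/9, -19/9, 4/9)
  u_3 = (27/37, -9/37, 72/37)

Orthogonality check:
  u_2 · u_1 = 0 (should be 0)
  u_3 · u_1 = 0 (should be 0)
  u_3 · u_2 = 0 (should be 0)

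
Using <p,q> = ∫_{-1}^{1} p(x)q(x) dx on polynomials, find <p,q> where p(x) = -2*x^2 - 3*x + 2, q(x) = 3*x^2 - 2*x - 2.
<p,q> = 4/15

Expand the product: p(x)·q(x) = -6*x^4 - 5*x^3 + 16*x^2 + 2*x - 4.
∫_{-1}^{1} of each monomial x^k gives [2/(k+1) if k even, 0 if k odd]. Integrating term-by-term (or equivalently evaluating the antiderivative F(x) = -6*x^5/5 - 5*x^4/4 + 16*x^3/3 + x^2 - 4*x at the endpoints):
  F(1) − F(−1) = -7/60 − (-23/60) = 4/15.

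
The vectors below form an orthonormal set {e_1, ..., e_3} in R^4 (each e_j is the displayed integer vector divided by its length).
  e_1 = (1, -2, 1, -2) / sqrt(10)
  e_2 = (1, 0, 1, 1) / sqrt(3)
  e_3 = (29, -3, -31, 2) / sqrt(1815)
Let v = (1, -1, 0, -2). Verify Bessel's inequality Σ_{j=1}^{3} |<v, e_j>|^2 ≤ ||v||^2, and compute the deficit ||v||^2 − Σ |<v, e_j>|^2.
Σ |<v, e_j>|^2 = 1371/242; ||v||^2 = 6; deficit = 81/242

Write each e_j = u_j / sqrt(<u_j, u_j>) where u_j is the displayed integer vector. Then <v, e_j> = <v, u_j> / sqrt(<u_j, u_j>), so |<v, e_j>|^2 = <v, u_j>^2 / <u_j, u_j>.
Coefficients: <v, e_1> = 7/sqrt(10), <v, e_2> = -1/sqrt(3), <v, e_3> = 28/sqrt(1815).
Square and sum: Σ |<v, e_j>|^2 = 1371/242.
Compute ||v||^2 = v·v = 6.
Deficit = 6 − 1371/242 = 81/242 ≥ 0, confirming Bessel's inequality. (The deficit equals ||v − Σ <v,e_j> e_j||^2, the squared distance from v to span{e_j}.)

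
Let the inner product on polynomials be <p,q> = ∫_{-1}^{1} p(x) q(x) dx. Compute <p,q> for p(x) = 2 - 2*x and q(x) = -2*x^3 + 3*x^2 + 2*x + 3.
<p,q> = 224/15

Expand the product: p(x)·q(x) = 4*x^4 - 10*x^3 + 2*x^2 - 2*x + 6.
∫_{-1}^{1} of each monomial x^k gives [2/(k+1) if k even, 0 if k odd]. Integrating term-by-term (or equivalently evaluating the antiderivative F(x) = 4*x^5/5 - 5*x^4/2 + 2*x^3/3 - x^2 + 6*x at the endpoints):
  F(1) − F(−1) = 119/30 − (-329/30) = 224/15.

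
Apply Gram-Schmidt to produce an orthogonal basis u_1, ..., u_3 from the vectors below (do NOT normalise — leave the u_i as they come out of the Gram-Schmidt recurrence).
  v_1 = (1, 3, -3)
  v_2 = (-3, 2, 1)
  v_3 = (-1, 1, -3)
Orthogonal basis:
  u_1 = (1, 3, -3)
  u_2 = (-3, 2, 1)
  u_3 = (-153/133, -136/133, -187/133)

Apply the Gram-Schmidt recurrence
  u_1 = v_1
  u_i = v_i − Σ_{j<i} ((v_i · u_j) / (u_j · u_j)) · u_j.

Step by step this gives:
  u_1 = (1, 3, -3)
  u_2 = (-3, 2, 1)
  u_3 = (-153/133, -136/133, -187/133)

Orthogonality check:
  u_2 · u_1 = 0 (should be 0)
  u_3 · u_1 = 0 (should be 0)
  u_3 · u_2 = 0 (should be 0)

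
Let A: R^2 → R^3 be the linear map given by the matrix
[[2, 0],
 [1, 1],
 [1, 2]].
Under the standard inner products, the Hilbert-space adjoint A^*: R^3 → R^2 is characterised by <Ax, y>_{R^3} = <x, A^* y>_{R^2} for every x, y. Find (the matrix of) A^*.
A^* = A^T =
[[2, 1, 1],
 [0, 1, 2]]

For real matrices with standard dot products, the defining identity <Ax, y> = <x, A^* y> gives (Ax)^T y = x^T (A^*) y, i.e. x^T A^T y = x^T (A^*) y. Since this holds for all x, y, we must have A^* = A^T. Therefore
A^* =
[[2, 1, 1],
 [0, 1, 2]].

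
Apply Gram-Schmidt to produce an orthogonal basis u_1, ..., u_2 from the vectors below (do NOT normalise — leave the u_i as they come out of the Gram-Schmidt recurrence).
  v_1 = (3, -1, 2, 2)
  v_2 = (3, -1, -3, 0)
Orthogonal basis:
  u_1 = (3, -1, 2, 2)
  u_2 = (7/3, -7/9, -31/9, -4/9)

Apply the Gram-Schmidt recurrence
  u_1 = v_1
  u_i = v_i − Σ_{j<i} ((v_i · u_j) / (u_j · u_j)) · u_j.

Step by step this gives:
  u_1 = (3, -1, 2, 2)
  u_2 = (7/3, -7/9, -31/9, -4/9)

Orthogonality check:
  u_2 · u_1 = 0 (should be 0)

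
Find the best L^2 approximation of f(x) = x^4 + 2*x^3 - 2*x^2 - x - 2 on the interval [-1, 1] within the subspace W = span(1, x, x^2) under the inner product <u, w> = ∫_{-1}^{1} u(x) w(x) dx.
g(x) = -8*x^2/7 + x/5 - 73/35

The best approximation g ∈ W is the orthogonal projection of f onto W. Writing g = a_0 + a_1 x + a_2 x^2, the coefficients solve the normal equations G · a = b where
  G_{ij} = <φ_i, φ_j> and b_i = <f, φ_i>, with φ_0 = 1, φ_1 = x, φ_2 = x^2.
G =
  [2, 0, 2/3]
  [0, 2/3, 0]
  [2/3, 0, 2/5],
b = (-74/15, 2/15, -194/105).
Solving gives a_0 = -73/35, a_1 = 1/5, a_2 = -8/7, so
  g(x) = -8*x^2/7 + x/5 - 73/35.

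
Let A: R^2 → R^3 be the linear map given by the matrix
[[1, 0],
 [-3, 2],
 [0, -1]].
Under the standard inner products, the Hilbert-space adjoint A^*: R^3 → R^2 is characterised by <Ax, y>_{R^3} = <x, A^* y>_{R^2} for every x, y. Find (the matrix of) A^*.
A^* = A^T =
[[1, -3, 0],
 [0, 2, -1]]

For real matrices with standard dot products, the defining identity <Ax, y> = <x, A^* y> gives (Ax)^T y = x^T (A^*) y, i.e. x^T A^T y = x^T (A^*) y. Since this holds for all x, y, we must have A^* = A^T. Therefore
A^* =
[[1, -3, 0],
 [0, 2, -1]].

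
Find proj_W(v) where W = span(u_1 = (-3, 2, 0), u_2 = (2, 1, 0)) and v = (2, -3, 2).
proj_W(v) = (2, -3, 0)

Set up U = [u_1 | ... | u_2] ∈ R^(3×2). The projector onto W = col(U) is P = U (U^T U)^(-1) U^T.
Compute U^T U =
  [13, -4]
  [-4, 5],
and U^T v = (-12, 1).
Solve U^T U · c = U^T v for the coefficients: c = (-8/7, -5/7). The projection is proj_W(v) = U c.
Check: (v - proj_W(v)) · u_1 = 0  (should be 0).
Check: (v - proj_W(v)) · u_2 = 0  (should be 0).
Result: proj_W(v) = (2, -3, 0).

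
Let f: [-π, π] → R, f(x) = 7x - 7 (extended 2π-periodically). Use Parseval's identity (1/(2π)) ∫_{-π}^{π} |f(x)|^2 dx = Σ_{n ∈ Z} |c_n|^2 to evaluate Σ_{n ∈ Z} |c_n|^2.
Σ |c_n|^2 = 49π^2/3 + 49

Expand and integrate term by term over [-π, π]:
  ∫ (7x)^2 dx = 49·(2π^3/3); ∫ 2·7·(-7)·x dx = 0 (odd integrand); ∫ (-7)^2 dx = 49·2π.
So (1/(2π)) ∫_{-π}^{π} (7x - 7)^2 dx = 49π^2/3 + 49 = 49π^2/3 + 49.
Parseval ⇒ Σ |c_n|^2 = 49π^2/3 + 49.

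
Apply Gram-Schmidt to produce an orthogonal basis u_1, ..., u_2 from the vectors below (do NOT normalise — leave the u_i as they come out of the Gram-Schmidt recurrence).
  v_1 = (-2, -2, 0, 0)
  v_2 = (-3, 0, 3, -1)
Orthogonal basis:
  u_1 = (-2, -2, 0, 0)
  u_2 = (-3/2, 3/2, 3, -1)

Apply the Gram-Schmidt recurrence
  u_1 = v_1
  u_i = v_i − Σ_{j<i} ((v_i · u_j) / (u_j · u_j)) · u_j.

Step by step this gives:
  u_1 = (-2, -2, 0, 0)
  u_2 = (-3/2, 3/2, 3, -1)

Orthogonality check:
  u_2 · u_1 = 0 (should be 0)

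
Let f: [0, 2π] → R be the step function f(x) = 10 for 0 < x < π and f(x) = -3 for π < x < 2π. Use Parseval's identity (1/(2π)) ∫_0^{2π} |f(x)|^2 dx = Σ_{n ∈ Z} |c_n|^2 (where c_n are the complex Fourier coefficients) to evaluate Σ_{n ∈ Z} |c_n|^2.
Σ |c_n|^2 = 109/2

Parseval equates the L^2 energy of f (normalised by 1/(2π)) with the ℓ^2 sum of its Fourier coefficients: (1/(2π)) ∫_0^{2π} |f|^2 = Σ |c_n|^2.
Compute the left side: (1/(2π)) [∫_0^π 10^2 dx + ∫_π^{2π} (-3)^2 dx] = (1/(2π)) · (100π + 9π) = (100 + 9)/2 = 109/2.
So Σ_{n ∈ Z} |c_n|^2 = 109/2.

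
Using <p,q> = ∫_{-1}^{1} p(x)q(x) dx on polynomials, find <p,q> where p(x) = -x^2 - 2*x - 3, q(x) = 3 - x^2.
<p,q> = -88/5

Expand the product: p(x)·q(x) = x^4 + 2*x^3 - 6*x - 9.
∫_{-1}^{1} of each monomial x^k gives [2/(k+1) if k even, 0 if k odd]. Integrating term-by-term (or equivalently evaluating the antiderivative F(x) = x^5/5 + x^4/2 - 3*x^2 - 9*x at the endpoints):
  F(1) − F(−1) = -113/10 − (63/10) = -88/5.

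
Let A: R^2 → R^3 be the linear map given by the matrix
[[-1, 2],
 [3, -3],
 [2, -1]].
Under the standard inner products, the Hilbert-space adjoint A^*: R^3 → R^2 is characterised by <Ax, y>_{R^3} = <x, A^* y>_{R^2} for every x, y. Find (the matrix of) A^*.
A^* = A^T =
[[-1, 3, 2],
 [2, -3, -1]]

For real matrices with standard dot products, the defining identity <Ax, y> = <x, A^* y> gives (Ax)^T y = x^T (A^*) y, i.e. x^T A^T y = x^T (A^*) y. Since this holds for all x, y, we must have A^* = A^T. Therefore
A^* =
[[-1, 3, 2],
 [2, -3, -1]].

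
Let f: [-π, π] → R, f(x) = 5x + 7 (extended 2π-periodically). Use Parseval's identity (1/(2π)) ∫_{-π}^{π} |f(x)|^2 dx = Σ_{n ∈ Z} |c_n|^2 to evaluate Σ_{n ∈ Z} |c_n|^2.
Σ |c_n|^2 = 25π^2/3 + 49

Expand and integrate term by term over [-π, π]:
  ∫ (5x)^2 dx = 25·(2π^3/3); ∫ 2·5·(7)·x dx = 0 (odd integrand); ∫ 7^2 dx = 49·2π.
So (1/(2π)) ∫_{-π}^{π} (5x + 7)^2 dx = 25π^2/3 + 49 = 25π^2/3 + 49.
Parseval ⇒ Σ |c_n|^2 = 25π^2/3 + 49.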